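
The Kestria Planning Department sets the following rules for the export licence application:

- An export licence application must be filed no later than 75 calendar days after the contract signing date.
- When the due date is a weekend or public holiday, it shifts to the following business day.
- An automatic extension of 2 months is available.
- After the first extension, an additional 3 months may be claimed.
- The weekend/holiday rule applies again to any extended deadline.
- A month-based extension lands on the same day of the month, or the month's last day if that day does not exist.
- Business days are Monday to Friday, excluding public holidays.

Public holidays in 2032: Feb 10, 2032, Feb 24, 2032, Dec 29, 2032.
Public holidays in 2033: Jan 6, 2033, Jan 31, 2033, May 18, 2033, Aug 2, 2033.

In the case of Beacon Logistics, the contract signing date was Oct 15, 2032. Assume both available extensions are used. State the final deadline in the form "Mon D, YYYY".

Adding 75 calendar days to Oct 15, 2032 gives Dec 29, 2032.
Dec 29, 2032 is a listed holiday; the next business day is Dec 30, 2032 (Thursday).
The 2 months extension carries Dec 30, 2032 to Feb 28, 2033 (day 30 does not exist in February, so the month's last day is used).
Feb 28, 2033 (Monday) is already a business day.
Add 3 months to Feb 28, 2033: May 28, 2033.
May 28, 2033 is a Saturday; the next business day is May 30, 2033 (Monday).
The final due date is May 30, 2033.

May 30, 2033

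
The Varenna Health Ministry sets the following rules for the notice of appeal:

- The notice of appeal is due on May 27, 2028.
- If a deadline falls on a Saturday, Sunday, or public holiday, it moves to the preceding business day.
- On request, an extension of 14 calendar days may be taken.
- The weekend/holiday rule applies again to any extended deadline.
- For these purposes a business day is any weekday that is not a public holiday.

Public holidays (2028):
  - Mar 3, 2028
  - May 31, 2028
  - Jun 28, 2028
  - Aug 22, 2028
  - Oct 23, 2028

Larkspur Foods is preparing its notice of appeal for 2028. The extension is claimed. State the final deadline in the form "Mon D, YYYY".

Jun 9, 2028

The stated deadline is May 27, 2028.
May 27, 2028 is a Saturday; the preceding business day is May 26, 2028 (Friday).
Applying the 14-calendar-day extension: May 26, 2028 + 14 days = Jun 9, 2028.
Since Jun 9, 2028 is a Friday and not a holiday, the date is unchanged.
Final deadline: Jun 9, 2028.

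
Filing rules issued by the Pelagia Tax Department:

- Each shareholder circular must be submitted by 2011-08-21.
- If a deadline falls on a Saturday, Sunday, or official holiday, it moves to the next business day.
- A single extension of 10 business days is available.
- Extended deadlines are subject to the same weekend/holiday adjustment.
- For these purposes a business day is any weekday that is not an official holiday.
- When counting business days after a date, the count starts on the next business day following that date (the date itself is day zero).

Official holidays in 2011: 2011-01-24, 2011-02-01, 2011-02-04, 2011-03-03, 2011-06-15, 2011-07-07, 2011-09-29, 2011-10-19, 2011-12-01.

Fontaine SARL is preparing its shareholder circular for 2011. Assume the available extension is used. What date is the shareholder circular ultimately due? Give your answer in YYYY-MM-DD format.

Start from the fixed due date, 2011-08-21.
Because 2011-08-21 is a Sunday, the deadline becomes 2011-08-22 (Monday).
Applying the 10-business-day extension: 10 business days after 2011-08-22 is 2011-09-05.
Since 2011-09-05 is a Monday and not a holiday, the date is unchanged.
Deadline: 2011-09-05.

2011-09-05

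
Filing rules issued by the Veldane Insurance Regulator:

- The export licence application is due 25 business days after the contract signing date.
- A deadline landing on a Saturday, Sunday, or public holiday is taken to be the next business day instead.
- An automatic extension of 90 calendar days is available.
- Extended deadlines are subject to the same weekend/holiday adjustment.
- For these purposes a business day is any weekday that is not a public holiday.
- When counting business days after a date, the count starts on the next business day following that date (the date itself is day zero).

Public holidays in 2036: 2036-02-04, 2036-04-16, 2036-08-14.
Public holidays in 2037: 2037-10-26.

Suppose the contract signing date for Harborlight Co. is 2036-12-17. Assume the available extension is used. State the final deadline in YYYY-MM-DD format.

2037-04-21

Starting the day after 2036-12-17 and counting 25 business days lands on 2037-01-21.
2037-01-21 (Wednesday) is already a business day.
The 90-calendar-day extension moves the deadline from 2037-01-21 to 2037-04-21.
Since 2037-04-21 is a Tuesday and not a holiday, the date is unchanged.
Final deadline: 2037-04-21.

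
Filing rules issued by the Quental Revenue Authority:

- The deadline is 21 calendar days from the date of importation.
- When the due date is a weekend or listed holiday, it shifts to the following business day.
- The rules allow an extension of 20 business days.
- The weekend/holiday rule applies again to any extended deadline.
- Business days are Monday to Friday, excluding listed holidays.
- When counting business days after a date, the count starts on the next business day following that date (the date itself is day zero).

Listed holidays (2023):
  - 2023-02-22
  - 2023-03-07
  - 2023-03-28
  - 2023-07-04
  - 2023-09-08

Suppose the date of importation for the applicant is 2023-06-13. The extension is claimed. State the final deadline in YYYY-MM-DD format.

2023-08-02

Trigger date 2023-06-13 + 21 calendar days = 2023-07-04.
2023-07-04 is a listed holiday, so it moves to the next business day, 2023-07-05 (Wednesday).
The 20-business-day extension runs from 2023-07-05 to 2023-08-02.
2023-08-02 is a Wednesday and not a listed holiday, so it stands.
The final due date is 2023-08-02.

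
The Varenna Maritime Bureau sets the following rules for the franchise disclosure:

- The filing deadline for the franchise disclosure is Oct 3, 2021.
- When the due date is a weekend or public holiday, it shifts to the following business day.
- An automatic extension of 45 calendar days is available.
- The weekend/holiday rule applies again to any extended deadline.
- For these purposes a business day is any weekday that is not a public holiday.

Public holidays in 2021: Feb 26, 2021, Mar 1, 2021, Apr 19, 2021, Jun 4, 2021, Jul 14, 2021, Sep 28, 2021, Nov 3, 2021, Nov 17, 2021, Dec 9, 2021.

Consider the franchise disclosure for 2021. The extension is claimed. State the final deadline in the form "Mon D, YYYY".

Nov 18, 2021

The statutory due date is Oct 3, 2021.
Because Oct 3, 2021 is a Sunday, the deadline becomes Oct 4, 2021 (Monday).
With the 45-day extension, Oct 4, 2021 becomes Nov 18, 2021.
Since Nov 18, 2021 is a Thursday and not a holiday, the date is unchanged.
Final deadline: Nov 18, 2021.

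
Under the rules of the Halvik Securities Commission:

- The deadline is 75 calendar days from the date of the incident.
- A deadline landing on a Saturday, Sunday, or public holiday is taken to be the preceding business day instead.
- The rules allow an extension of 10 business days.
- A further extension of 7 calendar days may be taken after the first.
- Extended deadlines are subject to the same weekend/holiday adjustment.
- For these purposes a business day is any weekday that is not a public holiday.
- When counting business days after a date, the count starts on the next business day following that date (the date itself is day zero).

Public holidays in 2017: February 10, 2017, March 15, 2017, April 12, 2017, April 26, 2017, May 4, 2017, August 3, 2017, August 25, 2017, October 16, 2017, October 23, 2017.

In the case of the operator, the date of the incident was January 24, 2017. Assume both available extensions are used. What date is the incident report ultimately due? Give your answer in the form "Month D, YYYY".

May 1, 2017

Trigger date January 24, 2017 + 75 calendar days = April 9, 2017.
April 9, 2017 is a Sunday; the preceding business day is April 7, 2017 (Friday).
Applying the 10-business-day extension: 10 business days after April 7, 2017 is April 24, 2017.
April 24, 2017 falls on a Monday, which is a business day, so no adjustment is needed.
The 7-calendar-day extension moves the deadline from April 24, 2017 to May 1, 2017.
May 1, 2017 (Monday) is already a business day.
Final deadline: May 1, 2017.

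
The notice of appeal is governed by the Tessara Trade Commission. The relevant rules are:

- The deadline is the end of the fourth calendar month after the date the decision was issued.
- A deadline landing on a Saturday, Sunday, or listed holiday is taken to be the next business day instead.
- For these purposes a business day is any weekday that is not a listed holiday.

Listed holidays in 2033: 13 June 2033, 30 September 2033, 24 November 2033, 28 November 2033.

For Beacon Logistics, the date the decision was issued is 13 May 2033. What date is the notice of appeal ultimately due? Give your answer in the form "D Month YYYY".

3 October 2033

The fourth month after 13 May 2033 is September 2033, whose last day is 30 September 2033.
30 September 2033 falls on a listed holiday. Rolling to the next business day gives 3 October 2033, a Monday.
Deadline: 3 October 2033.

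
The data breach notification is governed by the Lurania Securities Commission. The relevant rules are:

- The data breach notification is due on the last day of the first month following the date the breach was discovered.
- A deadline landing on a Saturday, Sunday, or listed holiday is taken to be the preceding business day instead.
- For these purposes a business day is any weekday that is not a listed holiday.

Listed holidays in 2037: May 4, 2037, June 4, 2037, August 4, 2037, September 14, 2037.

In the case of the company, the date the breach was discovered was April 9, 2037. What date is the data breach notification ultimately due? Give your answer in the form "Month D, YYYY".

May 29, 2037

The first month after April 9, 2037 is May 2037, whose last day is May 31, 2037.
May 31, 2037 falls on a Sunday. Rolling to the preceding business day gives May 29, 2037, a Friday.
Final deadline: May 29, 2037.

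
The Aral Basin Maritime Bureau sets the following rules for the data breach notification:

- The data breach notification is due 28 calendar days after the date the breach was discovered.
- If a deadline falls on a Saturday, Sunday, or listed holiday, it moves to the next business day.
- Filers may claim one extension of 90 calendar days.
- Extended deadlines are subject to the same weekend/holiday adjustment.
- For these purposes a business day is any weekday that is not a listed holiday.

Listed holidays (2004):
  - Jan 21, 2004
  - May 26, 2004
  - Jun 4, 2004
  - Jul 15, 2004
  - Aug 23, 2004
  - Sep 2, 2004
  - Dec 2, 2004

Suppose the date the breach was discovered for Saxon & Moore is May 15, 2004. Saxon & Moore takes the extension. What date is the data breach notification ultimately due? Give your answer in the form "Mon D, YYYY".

Sep 13, 2004

Trigger date May 15, 2004 + 28 calendar days = Jun 12, 2004.
Jun 12, 2004 is a Saturday, so it moves to the next business day, Jun 14, 2004 (Monday).
Applying the 90-calendar-day extension: Jun 14, 2004 + 90 days = Sep 12, 2004.
Sep 12, 2004 is a Sunday, so it moves to the next business day, Sep 13, 2004 (Monday).
Final deadline: Sep 13, 2004.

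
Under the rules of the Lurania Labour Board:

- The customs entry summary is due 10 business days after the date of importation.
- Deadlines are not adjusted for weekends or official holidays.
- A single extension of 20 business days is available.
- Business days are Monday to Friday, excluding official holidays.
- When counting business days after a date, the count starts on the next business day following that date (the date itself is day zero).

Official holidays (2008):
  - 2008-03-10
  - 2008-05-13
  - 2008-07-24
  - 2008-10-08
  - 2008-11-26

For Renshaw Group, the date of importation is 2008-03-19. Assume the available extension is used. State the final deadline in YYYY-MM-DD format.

Counting 10 business days after 2008-03-19 (skipping weekends and listed holidays) reaches 2008-04-02.
2008-04-02 is a Wednesday; no weekend or holiday adjustment applies.
Counting 20 further business days from 2008-04-02 reaches 2008-04-30.
No adjustment is made for weekends or holidays, so 2008-04-30 stands.
So the filing is due 2008-04-30.

2008-04-30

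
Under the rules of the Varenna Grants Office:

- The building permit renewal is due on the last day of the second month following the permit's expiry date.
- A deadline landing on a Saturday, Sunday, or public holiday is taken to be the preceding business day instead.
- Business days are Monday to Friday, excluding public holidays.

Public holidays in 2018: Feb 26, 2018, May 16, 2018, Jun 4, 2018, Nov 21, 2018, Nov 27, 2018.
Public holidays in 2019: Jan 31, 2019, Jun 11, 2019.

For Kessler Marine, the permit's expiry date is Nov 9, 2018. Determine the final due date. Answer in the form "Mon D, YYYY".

2 months after Nov 9, 2018 falls in January 2019; the last day of that month is Jan 31, 2019.
Because Jan 31, 2019 is a listed holiday, the deadline becomes Jan 30, 2019 (Wednesday).
Deadline: Jan 30, 2019.

Jan 30, 2019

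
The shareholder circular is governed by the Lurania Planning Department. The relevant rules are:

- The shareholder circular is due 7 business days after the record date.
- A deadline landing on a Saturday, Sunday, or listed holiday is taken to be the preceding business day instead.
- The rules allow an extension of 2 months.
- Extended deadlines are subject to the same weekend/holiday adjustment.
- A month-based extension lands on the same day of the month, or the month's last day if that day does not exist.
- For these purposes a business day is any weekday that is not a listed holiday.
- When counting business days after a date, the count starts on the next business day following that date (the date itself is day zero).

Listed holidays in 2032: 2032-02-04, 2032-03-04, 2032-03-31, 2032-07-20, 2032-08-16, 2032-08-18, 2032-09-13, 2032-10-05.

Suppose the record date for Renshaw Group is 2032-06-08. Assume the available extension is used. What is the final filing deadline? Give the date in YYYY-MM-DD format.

Counting 7 business days after 2032-06-08 (skipping weekends and listed holidays) reaches 2032-06-17.
2032-06-17 (Thursday) is already a business day.
Applying the 2 months extension: 2 months after 2032-06-17 is 2032-08-17.
Since 2032-08-17 is a Tuesday and not a holiday, the date is unchanged.
Final deadline: 2032-08-17.

2032-08-17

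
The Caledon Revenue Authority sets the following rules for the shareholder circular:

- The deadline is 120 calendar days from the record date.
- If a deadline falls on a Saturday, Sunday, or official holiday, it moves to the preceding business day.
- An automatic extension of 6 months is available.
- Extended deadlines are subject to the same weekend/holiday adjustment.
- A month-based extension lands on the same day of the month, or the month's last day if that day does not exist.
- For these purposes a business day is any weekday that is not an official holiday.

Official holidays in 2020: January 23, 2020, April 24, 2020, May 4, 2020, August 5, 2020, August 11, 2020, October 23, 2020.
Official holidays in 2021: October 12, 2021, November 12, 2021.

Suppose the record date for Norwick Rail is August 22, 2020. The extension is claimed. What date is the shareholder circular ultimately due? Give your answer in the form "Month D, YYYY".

Adding 120 calendar days to August 22, 2020 gives December 20, 2020.
December 20, 2020 is a Sunday; the preceding business day is December 18, 2020 (Friday).
Applying the 6 months extension: 6 months after December 18, 2020 is June 18, 2021.
June 18, 2021 is a Friday and not a listed holiday, so it stands.
So the filing is due June 18, 2021.

June 18, 2021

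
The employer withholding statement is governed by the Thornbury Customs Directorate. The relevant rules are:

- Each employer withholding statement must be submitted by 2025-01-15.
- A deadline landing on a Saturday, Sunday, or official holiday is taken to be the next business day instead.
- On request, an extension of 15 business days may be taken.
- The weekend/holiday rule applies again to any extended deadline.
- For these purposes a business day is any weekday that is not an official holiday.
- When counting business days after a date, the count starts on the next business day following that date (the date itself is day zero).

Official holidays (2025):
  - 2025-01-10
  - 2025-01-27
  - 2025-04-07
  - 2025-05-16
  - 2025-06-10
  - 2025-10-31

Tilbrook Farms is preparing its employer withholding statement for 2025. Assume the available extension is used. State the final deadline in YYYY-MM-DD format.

2025-02-06

Start from the fixed due date, 2025-01-15.
2025-01-15 (Wednesday) is already a business day.
Counting 15 further business days from 2025-01-15 reaches 2025-02-06.
2025-02-06 is a Thursday and not a listed holiday, so it stands.
The final due date is 2025-02-06.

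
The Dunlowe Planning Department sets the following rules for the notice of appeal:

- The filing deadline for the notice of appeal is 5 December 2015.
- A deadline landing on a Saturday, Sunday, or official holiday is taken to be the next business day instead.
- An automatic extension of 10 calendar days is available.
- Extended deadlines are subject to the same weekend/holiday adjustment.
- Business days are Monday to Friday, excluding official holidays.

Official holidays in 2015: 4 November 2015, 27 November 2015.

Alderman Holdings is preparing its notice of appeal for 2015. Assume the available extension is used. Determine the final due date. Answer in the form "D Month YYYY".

The statutory due date is 5 December 2015.
5 December 2015 falls on a Saturday. Rolling to the next business day gives 7 December 2015, a Monday.
Applying the 10-calendar-day extension: 7 December 2015 + 10 days = 17 December 2015.
17 December 2015 falls on a Thursday, which is a business day, so no adjustment is needed.
So the filing is due 17 December 2015.

17 December 2015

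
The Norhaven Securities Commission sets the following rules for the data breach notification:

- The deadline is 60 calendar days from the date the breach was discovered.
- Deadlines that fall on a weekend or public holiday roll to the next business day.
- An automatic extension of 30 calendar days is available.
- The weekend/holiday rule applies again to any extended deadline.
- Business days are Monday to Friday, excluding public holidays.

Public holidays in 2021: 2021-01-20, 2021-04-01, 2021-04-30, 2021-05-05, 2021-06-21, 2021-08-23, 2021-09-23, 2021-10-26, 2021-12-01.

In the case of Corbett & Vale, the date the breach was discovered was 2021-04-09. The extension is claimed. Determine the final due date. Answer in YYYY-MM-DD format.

2021-07-08

Adding 60 calendar days to 2021-04-09 gives 2021-06-08.
Since 2021-06-08 is a Tuesday and not a holiday, the date is unchanged.
The 30-calendar-day extension moves the deadline from 2021-06-08 to 2021-07-08.
2021-07-08 is a Thursday and not a listed holiday, so it stands.
The final due date is 2021-07-08.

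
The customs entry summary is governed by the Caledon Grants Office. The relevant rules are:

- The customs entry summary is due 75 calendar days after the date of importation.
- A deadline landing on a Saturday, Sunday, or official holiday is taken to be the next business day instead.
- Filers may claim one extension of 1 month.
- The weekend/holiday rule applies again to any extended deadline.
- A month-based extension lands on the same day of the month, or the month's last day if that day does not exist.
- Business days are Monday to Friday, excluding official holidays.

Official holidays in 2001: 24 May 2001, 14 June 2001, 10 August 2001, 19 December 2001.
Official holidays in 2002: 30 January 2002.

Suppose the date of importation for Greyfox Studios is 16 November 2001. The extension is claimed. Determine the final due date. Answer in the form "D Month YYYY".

28 February 2002

75 calendar days after 16 November 2001 is 30 January 2002.
30 January 2002 is a listed holiday, so it moves to the next business day, 31 January 2002 (Thursday).
Applying the 1 month extension: 1 month after 31 January 2002 is 28 February 2002 (day 31 does not exist in February, so the month's last day is used).
28 February 2002 falls on a Thursday, which is a business day, so no adjustment is needed.
Deadline: 28 February 2002.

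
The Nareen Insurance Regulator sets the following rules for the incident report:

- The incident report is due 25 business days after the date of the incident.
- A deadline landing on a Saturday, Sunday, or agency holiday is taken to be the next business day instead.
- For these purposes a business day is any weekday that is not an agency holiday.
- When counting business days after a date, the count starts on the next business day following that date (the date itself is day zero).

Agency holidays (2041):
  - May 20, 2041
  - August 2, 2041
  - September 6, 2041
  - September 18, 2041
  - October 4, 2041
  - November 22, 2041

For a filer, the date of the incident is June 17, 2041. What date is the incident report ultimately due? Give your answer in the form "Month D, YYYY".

Starting the day after June 17, 2041 and counting 25 business days lands on July 22, 2041.
July 22, 2041 falls on a Monday, which is a business day, so no adjustment is needed.
Final deadline: July 22, 2041.

July 22, 2041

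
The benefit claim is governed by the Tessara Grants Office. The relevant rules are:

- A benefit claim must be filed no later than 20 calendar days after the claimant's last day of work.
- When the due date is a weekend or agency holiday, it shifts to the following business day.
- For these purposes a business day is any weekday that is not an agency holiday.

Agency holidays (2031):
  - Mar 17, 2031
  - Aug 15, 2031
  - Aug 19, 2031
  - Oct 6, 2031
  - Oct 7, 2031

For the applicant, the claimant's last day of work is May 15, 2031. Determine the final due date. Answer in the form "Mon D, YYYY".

Trigger date May 15, 2031 + 20 calendar days = Jun 4, 2031.
Jun 4, 2031 is a Wednesday and not a listed holiday, so it stands.
Final deadline: Jun 4, 2031.

Jun 4, 2031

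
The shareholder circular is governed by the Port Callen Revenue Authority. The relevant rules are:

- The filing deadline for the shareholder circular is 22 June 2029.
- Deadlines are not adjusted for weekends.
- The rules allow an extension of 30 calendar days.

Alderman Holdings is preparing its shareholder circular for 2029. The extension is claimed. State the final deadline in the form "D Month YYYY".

The stated deadline is 22 June 2029.
22 June 2029 is a Friday; no weekend or holiday adjustment applies.
The 30-calendar-day extension moves the deadline from 22 June 2029 to 22 July 2029.
22 July 2029 is a Sunday; no weekend or holiday adjustment applies.
Deadline: 22 July 2029.

22 July 2029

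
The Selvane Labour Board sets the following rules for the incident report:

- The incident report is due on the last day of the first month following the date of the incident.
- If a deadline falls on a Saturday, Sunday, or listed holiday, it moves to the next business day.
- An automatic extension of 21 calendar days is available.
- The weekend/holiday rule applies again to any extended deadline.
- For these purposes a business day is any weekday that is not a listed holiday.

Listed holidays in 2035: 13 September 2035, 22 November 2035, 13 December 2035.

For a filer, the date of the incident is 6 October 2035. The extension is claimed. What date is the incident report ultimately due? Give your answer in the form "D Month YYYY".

21 December 2035

1 month after 6 October 2035 is November 2035; that month ends on 30 November 2035.
30 November 2035 (Friday) is already a business day.
Applying the 21-calendar-day extension: 30 November 2035 + 21 days = 21 December 2035.
Since 21 December 2035 is a Friday and not a holiday, the date is unchanged.
The final due date is 21 December 2035.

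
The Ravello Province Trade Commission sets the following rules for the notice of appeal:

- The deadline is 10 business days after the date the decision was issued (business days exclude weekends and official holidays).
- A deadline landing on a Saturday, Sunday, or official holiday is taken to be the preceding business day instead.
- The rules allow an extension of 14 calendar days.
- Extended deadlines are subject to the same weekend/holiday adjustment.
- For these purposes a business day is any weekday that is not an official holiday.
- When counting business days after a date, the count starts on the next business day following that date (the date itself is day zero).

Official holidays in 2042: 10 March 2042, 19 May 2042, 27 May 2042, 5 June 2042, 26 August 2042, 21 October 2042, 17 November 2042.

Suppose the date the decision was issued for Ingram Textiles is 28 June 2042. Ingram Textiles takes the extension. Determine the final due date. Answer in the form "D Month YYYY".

Counting 10 business days after 28 June 2042 (skipping weekends and listed holidays) reaches 11 July 2042.
Since 11 July 2042 is a Friday and not a holiday, the date is unchanged.
Add the 14 calendar-day extension to 11 July 2042: 25 July 2042.
25 July 2042 (Friday) is already a business day.
The final due date is 25 July 2042.

25 July 2042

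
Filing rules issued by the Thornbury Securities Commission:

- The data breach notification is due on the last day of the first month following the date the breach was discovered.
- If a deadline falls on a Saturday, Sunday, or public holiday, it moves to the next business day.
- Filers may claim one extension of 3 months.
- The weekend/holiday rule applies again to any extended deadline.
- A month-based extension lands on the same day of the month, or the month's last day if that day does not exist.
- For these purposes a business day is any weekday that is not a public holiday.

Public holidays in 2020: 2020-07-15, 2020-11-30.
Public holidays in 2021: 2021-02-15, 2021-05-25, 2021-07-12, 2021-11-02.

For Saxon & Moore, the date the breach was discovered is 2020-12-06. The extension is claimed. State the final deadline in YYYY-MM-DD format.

2021-05-03

The first month after 2020-12-06 is January 2021, whose last day is 2021-01-31.
Because 2021-01-31 is a Sunday, the deadline becomes 2021-02-01 (Monday).
Add 3 months to 2021-02-01: 2021-05-01.
2021-05-01 is a Saturday, so it moves to the next business day, 2021-05-03 (Monday).
So the filing is due 2021-05-03.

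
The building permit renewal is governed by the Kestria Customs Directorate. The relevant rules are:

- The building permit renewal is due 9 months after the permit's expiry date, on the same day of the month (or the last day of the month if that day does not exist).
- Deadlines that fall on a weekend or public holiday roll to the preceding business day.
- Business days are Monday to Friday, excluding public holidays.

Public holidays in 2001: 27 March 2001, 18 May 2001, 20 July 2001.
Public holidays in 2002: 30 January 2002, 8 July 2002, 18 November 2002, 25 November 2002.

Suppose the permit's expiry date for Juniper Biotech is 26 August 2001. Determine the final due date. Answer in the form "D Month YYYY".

9 months from 26 August 2001 is 26 May 2002.
26 May 2002 falls on a Sunday. Rolling to the preceding business day gives 24 May 2002, a Friday.
The final due date is 24 May 2002.

24 May 2002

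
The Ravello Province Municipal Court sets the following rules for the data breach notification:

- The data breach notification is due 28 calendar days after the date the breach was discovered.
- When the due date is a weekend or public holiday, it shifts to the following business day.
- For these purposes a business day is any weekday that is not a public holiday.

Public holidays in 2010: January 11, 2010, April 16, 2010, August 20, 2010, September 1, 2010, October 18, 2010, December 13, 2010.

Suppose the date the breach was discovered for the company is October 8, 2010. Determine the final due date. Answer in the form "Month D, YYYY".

November 5, 2010

28 calendar days after October 8, 2010 is November 5, 2010.
November 5, 2010 falls on a Friday, which is a business day, so no adjustment is needed.
The final due date is November 5, 2010.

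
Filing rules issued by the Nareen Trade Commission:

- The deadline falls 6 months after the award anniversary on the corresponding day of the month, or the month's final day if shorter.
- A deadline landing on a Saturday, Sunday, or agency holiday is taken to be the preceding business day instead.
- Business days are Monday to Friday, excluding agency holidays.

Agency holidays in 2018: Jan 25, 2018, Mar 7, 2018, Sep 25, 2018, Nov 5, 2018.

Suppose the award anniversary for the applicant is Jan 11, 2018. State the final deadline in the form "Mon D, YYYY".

Jul 11, 2018

6 months after Jan 11, 2018, on the same day of the month, is Jul 11, 2018.
Jul 11, 2018 falls on a Wednesday, which is a business day, so no adjustment is needed.
Deadline: Jul 11, 2018.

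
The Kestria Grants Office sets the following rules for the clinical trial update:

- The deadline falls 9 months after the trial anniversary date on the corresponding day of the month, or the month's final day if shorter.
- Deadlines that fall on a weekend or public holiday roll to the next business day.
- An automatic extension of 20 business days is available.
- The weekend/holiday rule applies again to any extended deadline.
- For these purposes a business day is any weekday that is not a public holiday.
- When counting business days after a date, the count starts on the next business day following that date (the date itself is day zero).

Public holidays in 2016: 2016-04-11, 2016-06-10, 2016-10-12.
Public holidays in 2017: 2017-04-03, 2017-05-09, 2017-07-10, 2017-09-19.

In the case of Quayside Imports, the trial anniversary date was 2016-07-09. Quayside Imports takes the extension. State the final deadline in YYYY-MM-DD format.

2017-05-08

9 months after 2016-07-09, on the same day of the month, is 2017-04-09.
2017-04-09 is a Sunday, so it moves to the next business day, 2017-04-10 (Monday).
Applying the 20-business-day extension: 20 business days after 2017-04-10 is 2017-05-08.
2017-05-08 falls on a Monday, which is a business day, so no adjustment is needed.
Deadline: 2017-05-08.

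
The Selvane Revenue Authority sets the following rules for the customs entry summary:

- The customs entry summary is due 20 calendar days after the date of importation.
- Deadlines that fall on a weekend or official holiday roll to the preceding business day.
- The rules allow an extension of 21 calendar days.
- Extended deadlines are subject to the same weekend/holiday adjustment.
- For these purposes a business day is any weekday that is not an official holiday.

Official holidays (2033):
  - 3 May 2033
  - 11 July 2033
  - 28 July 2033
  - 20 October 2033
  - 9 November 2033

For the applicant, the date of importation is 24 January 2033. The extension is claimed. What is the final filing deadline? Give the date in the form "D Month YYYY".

4 March 2033

20 calendar days after 24 January 2033 is 13 February 2033.
Because 13 February 2033 is a Sunday, the deadline becomes 11 February 2033 (Friday).
Applying the 21-calendar-day extension: 11 February 2033 + 21 days = 4 March 2033.
Since 4 March 2033 is a Friday and not a holiday, the date is unchanged.
So the filing is due 4 March 2033.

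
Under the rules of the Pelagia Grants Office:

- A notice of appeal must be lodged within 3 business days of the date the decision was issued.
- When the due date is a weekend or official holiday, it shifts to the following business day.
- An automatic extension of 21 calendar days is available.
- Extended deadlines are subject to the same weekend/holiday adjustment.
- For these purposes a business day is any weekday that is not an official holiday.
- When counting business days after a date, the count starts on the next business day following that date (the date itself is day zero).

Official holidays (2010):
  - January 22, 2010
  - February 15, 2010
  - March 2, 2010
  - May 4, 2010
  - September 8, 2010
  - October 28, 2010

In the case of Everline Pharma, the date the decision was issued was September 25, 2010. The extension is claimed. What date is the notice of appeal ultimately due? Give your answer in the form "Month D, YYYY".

October 20, 2010

3 business days after September 25, 2010, excluding weekends and holidays, is September 29, 2010.
Since September 29, 2010 is a Wednesday and not a holiday, the date is unchanged.
Add the 21 calendar-day extension to September 29, 2010: October 20, 2010.
October 20, 2010 is a Wednesday and not a listed holiday, so it stands.
So the filing is due October 20, 2010.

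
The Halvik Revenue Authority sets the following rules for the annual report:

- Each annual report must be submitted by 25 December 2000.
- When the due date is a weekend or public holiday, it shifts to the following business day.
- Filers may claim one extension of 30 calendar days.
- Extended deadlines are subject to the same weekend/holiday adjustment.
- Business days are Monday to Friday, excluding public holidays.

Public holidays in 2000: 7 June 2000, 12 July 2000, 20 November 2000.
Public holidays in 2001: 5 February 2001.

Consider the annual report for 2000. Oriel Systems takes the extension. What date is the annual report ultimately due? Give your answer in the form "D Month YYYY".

The stated deadline is 25 December 2000.
Since 25 December 2000 is a Monday and not a holiday, the date is unchanged.
Add the 30 calendar-day extension to 25 December 2000: 24 January 2001.
24 January 2001 (Wednesday) is already a business day.
Final deadline: 24 January 2001.

24 January 2001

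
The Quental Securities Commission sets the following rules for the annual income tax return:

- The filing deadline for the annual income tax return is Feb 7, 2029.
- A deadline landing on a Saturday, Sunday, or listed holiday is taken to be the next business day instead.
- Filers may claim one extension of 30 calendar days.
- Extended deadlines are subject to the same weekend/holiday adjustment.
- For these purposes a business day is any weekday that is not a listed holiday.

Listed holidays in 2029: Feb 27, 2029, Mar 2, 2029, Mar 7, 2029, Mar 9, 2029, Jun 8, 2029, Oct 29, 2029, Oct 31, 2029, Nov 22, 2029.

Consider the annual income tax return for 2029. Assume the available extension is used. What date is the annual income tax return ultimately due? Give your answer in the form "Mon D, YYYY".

Mar 12, 2029

The statutory due date is Feb 7, 2029.
Feb 7, 2029 falls on a Wednesday, which is a business day, so no adjustment is needed.
Applying the 30-calendar-day extension: Feb 7, 2029 + 30 days = Mar 9, 2029.
Mar 9, 2029 falls on a listed holiday. Rolling to the next business day gives Mar 12, 2029, a Monday.
The final due date is Mar 12, 2029.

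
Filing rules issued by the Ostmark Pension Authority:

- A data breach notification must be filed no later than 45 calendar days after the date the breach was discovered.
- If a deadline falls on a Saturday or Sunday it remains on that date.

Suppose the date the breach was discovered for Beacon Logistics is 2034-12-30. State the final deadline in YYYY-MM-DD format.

2035-02-13

Trigger date 2034-12-30 + 45 calendar days = 2035-02-13.
No adjustment is made for weekends or holidays, so 2035-02-13 stands.
So the filing is due 2035-02-13.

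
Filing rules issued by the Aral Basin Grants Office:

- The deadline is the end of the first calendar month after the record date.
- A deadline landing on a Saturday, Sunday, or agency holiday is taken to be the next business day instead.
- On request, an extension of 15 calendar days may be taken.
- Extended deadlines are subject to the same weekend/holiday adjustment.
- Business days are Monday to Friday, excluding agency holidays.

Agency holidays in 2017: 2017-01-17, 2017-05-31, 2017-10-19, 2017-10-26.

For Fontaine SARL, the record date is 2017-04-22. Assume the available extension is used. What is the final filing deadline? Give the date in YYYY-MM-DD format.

1 month after 2017-04-22 falls in May 2017; the last day of that month is 2017-05-31.
2017-05-31 is a listed holiday, so it moves to the next business day, 2017-06-01 (Thursday).
Applying the 15-calendar-day extension: 2017-06-01 + 15 days = 2017-06-16.
2017-06-16 (Friday) is already a business day.
So the filing is due 2017-06-16.

2017-06-16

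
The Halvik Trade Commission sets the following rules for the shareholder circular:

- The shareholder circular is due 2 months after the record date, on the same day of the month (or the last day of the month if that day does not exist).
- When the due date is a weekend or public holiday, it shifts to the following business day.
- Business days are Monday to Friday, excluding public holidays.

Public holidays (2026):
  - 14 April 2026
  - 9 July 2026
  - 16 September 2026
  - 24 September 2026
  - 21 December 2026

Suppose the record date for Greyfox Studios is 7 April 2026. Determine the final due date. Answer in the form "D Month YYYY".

8 June 2026

Moving 2 months forward from 7 April 2026 on the corresponding day gives 7 June 2026.
7 June 2026 is a Sunday, so it moves to the next business day, 8 June 2026 (Monday).
The final due date is 8 June 2026.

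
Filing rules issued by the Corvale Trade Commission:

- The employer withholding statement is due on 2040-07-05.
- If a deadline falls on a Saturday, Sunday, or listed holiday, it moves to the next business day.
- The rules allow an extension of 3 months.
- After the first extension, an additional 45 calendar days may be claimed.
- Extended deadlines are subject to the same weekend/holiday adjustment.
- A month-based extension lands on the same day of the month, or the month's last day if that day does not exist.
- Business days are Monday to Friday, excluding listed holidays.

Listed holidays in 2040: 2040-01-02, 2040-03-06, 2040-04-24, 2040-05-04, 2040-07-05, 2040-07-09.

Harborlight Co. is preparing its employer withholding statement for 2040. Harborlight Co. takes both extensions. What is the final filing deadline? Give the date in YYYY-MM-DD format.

2040-11-22

Start from the fixed due date, 2040-07-05.
2040-07-05 is a listed holiday; the next business day is 2040-07-06 (Friday).
Applying the 3 months extension: 3 months after 2040-07-06 is 2040-10-06.
2040-10-06 is a Saturday, so it moves to the next business day, 2040-10-08 (Monday).
Add the 45 calendar-day extension to 2040-10-08: 2040-11-22.
2040-11-22 (Thursday) is already a business day.
The final due date is 2040-11-22.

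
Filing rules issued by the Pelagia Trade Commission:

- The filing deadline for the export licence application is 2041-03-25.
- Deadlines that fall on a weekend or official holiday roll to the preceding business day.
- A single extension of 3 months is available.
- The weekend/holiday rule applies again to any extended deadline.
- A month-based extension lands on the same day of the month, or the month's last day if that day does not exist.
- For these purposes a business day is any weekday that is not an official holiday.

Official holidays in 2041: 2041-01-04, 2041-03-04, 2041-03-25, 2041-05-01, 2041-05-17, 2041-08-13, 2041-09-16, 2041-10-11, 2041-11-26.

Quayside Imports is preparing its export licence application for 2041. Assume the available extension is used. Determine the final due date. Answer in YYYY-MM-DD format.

2041-06-21

The statutory due date is 2041-03-25.
Because 2041-03-25 is a listed holiday, the deadline becomes 2041-03-22 (Friday).
The 3 months extension carries 2041-03-22 to 2041-06-22.
Because 2041-06-22 is a Saturday, the deadline becomes 2041-06-21 (Friday).
Final deadline: 2041-06-21.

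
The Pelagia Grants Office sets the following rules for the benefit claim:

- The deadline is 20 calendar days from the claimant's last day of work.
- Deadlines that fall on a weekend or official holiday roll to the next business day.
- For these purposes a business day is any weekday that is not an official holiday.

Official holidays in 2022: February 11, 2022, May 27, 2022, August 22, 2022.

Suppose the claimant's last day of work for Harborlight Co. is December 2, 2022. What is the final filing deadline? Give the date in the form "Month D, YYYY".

From December 2, 2022, 20 calendar days later is December 22, 2022.
December 22, 2022 falls on a Thursday, which is a business day, so no adjustment is needed.
Final deadline: December 22, 2022.

December 22, 2022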